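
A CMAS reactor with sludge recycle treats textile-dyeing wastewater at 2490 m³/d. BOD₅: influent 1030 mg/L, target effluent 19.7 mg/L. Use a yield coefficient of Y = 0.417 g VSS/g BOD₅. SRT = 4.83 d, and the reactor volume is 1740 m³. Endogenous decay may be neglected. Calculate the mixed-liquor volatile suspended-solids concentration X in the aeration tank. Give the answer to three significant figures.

X ≈ 2910 mg/L

X = Y·Q·ΔS·θ_c / V = 0.417 × 2490 × (1030 − 19.7) × 4.83 / 1740 = 2912 mg/L.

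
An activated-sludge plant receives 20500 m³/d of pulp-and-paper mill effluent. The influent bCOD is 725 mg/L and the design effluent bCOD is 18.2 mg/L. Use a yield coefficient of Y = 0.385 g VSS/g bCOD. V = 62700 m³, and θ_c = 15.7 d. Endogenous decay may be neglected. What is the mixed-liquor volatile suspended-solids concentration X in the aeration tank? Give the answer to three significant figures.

X ≈ 1400 mg/L

Without decay, X = Y Q (S₀−S) θ_c / V = 0.385 × 20500 × (725 − 18.2) × 15.7 / 62700 = 1397 mg/L.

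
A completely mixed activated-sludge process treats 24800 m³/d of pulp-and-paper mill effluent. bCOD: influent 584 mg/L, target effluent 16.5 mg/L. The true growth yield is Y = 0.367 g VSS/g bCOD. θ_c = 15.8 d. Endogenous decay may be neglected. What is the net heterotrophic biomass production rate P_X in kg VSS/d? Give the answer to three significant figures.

P_X ≈ 5170 kg VSS/d

Since k_d ≈ 0, Y_obs = Y = 0.367 g VSS/g bCOD.
Substrate removed = Q·(S₀ − S) = 24800 m³/d × (584 − 16.5) g/m³ = 1.41×10^7 g/d = 14074 kg/d.
Net biomass production P_X = Y_obs × Q·(S₀ − S) = 0.3670 × 14074 = 5165 kg VSS/d.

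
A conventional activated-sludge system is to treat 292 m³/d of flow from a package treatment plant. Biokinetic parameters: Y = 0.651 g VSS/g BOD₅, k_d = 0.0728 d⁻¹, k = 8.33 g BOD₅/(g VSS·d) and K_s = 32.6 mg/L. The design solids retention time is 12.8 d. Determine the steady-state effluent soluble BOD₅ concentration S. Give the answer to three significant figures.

From the Monod/SRT balance for a CMAS, S = K_s·(1+k_d θ_c)/[θ_c·(Y k − k_d) − 1] = 32.6 × (1 + 0.0728 × 12.8) / [12.8 × (0.651 × 8.33 − 0.0728) − 1] = 62.98 / 67.48 = 0.9333 mg/L.

S ≈ 0.933 mg/L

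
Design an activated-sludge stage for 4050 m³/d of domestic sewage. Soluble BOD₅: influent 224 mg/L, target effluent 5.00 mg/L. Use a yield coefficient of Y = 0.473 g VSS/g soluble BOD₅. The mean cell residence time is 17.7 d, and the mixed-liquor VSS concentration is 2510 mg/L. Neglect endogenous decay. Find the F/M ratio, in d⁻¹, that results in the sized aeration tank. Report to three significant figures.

Biomass mass balance (decay neglected): V·X = Y·Q·(S₀ − S)·θ_c, so V = 0.473 × 4050 × (224 − 5.00) × 17.7 / 2510 = 2958 m³.
F/M = Q·S₀ / (V·X) = 4050 × 224 / (2958 × 2510) = 0.1222 g soluble BOD₅·(g VSS·d)⁻¹.

F/M ≈ 0.122 d⁻¹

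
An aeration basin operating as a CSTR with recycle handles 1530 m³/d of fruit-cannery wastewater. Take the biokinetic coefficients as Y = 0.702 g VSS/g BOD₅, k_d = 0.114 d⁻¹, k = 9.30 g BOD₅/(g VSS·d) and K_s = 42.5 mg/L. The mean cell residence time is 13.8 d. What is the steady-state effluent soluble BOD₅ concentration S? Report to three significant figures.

For a completely mixed reactor with recycle the Lawrence–McCarty relation gives S = K_s·(1 + k_d·θ_c) / [θ_c·(Y·k − k_d) − 1] = 42.5 × (1 + 0.114 × 13.8) / [13.8 × (0.702 × 9.30 − 0.114) − 1] = 109.4 / 87.52 = 1.250 mg/L.

S ≈ 1.25 mg/L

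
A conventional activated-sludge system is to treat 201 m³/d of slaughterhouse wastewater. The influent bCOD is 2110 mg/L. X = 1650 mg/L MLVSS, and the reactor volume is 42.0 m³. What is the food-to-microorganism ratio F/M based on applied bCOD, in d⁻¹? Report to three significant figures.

F/M ≈ 6.12 d⁻¹

F/M = applied load / biomass = Q·S₀/(V·X) = 201 × 2110 / (42.00 × 1650) = 6.120 d⁻¹.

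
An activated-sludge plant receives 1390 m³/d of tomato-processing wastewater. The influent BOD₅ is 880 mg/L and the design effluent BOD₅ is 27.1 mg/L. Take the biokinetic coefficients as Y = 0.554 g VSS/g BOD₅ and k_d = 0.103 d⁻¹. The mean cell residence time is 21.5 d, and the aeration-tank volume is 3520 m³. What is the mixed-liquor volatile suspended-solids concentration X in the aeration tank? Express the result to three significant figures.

From V·X·(1 + k_d·θ_c) = Y·Q·(S₀ − S)·θ_c: X = 0.554 × 1390 × (880 − 27.1) × 21.5 / [3520 × (1 + 0.103 × 21.5)] = 1248 mg/L.

X ≈ 1250 mg/L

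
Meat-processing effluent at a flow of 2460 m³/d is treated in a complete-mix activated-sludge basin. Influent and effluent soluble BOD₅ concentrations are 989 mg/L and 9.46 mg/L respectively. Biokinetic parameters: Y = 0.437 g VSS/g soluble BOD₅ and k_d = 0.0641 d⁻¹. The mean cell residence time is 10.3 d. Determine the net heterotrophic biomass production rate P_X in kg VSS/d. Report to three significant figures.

Observed yield with endogenous decay: Y_obs = Y / (1 + k_d·θ_c) = 0.437 / (1 + 0.0641 × 10.3) = 0.437 / 1.660 = 0.2632 g VSS/g soluble BOD₅.
Q·(S₀ − S) = 2460 × (989 − 9.46) × 10⁻³ = 2410 kg/d removed.
P_X = Y_obs · Q(S₀ − S) = 0.2632 × 2410 = 634.3 kg VSS/d.

P_X ≈ 634 kg VSS/d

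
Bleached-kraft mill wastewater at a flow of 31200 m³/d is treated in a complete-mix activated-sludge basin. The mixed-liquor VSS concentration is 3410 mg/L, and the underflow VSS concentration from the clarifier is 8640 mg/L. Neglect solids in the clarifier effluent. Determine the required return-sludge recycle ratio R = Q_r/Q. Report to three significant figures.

R ≈ 0.652

Mass balance around the secondary clarifier (neglecting effluent solids): R = X / (X_r − X) = 3410 / (8640 − 3410) = 0.6520.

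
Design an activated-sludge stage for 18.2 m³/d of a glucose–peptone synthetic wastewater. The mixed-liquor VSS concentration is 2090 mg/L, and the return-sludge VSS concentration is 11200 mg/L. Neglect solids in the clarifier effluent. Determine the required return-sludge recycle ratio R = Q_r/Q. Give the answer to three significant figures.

R ≈ 0.229

R = Q_r/Q = X/(X_r − X) = 2090 / (11200 − 2090) = 0.2294.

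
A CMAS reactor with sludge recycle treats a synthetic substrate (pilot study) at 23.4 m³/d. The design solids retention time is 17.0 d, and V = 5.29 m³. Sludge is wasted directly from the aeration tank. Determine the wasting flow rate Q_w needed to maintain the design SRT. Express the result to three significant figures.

Q_w ≈ 0.311 m³/d

With mixed-liquor wasting, θ_c = V/Q_w, so Q_w = V/θ_c = 5.290/17.0 = 0.3112 m³/d.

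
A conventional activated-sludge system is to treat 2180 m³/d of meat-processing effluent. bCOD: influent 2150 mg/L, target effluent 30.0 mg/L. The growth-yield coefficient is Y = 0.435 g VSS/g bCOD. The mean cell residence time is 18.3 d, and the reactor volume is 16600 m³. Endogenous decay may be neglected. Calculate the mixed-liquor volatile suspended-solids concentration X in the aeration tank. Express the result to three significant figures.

From V·X = Y·Q·(S₀ − S)·θ_c (decay neglected): X = 0.435 × 2180 × (2150 − 30.0) × 18.3 / 16600 = 2216 mg/L.

X ≈ 2220 mg/L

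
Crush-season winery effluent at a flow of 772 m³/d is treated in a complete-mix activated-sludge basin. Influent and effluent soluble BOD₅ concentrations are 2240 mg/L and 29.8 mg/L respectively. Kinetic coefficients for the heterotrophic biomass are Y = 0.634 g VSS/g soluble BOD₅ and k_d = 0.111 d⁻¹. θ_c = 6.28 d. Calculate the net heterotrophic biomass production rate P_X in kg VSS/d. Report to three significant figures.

Observed yield with endogenous decay: Y_obs = Y / (1 + k_d·θ_c) = 0.634 / (1 + 0.111 × 6.28) = 0.634 / 1.697 = 0.3736 g VSS/g soluble BOD₅.
Q·(S₀ − S) = 772 × (2240 − 29.8) × 10⁻³ = 1706 kg/d removed.
So the net sludge growth is P_X = 0.3736 × 1706 = 637.4 kg VSS/d.

P_X ≈ 637 kg VSS/d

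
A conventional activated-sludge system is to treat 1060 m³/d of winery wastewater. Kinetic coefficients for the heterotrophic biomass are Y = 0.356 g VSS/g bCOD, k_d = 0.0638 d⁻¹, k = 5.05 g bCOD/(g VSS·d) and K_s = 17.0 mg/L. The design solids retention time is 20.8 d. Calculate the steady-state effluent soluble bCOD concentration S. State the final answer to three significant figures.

S ≈ 1.13 mg/L

Effluent substrate depends only on kinetics and SRT: S = K_s(1 + k_d θ_c) / [θ_c(Yk − k_d) − 1] = 17.0 × (1 + 0.0638 × 20.8) / [20.8 × (0.356 × 5.05 − 0.0638) − 1] = 39.56 / 35.07 = 1.128 mg/L.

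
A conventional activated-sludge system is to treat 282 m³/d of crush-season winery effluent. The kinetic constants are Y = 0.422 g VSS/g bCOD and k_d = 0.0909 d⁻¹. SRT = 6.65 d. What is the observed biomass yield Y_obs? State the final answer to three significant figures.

Y_obs ≈ 0.263 g VSS/g bCOD

The observed yield is Y_obs = Y/(1 + k_d·θ_c) = 0.422 / (1 + 0.0909 × 6.65) = 0.422 / 1.604 = 0.2630 g VSS per g bCOD removed.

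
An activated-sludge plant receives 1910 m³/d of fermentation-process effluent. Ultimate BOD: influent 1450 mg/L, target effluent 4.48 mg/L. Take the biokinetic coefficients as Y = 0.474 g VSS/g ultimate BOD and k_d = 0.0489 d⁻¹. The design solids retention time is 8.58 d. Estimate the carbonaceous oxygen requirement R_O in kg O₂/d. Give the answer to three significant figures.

Y_obs = Y / (1 + k_d θ_c) = 0.474 / (1 + 0.0489 × 8.58) = 0.474 / 1.420 = 0.3339.
Q·(S₀ − S) = 1910 × (1450 − 4.48) × 10⁻³ = 2761 kg/d removed.
Biomass synthesised: P_X = Y_obs × 2761 = 921.9 kg VSS/d.
R_O = Q·(S₀ − S) − 1.42·P_X = 2761 − 1.42 × 921.9 = 1452 kg O₂/d.

R_O ≈ 1450 kg O₂/d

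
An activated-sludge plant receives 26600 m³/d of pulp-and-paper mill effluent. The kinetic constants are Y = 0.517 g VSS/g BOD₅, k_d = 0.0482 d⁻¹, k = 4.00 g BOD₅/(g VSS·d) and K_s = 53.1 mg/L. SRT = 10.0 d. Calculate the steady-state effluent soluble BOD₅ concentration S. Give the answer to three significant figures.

S ≈ 4.10 mg/L

For a completely mixed reactor with recycle the Lawrence–McCarty relation gives S = K_s·(1 + k_d·θ_c) / [θ_c·(Y·k − k_d) − 1] = 53.1 × (1 + 0.0482 × 10.0) / [10.0 × (0.517 × 4.00 − 0.0482) − 1] = 78.69 / 19.20 = 4.099 mg/L.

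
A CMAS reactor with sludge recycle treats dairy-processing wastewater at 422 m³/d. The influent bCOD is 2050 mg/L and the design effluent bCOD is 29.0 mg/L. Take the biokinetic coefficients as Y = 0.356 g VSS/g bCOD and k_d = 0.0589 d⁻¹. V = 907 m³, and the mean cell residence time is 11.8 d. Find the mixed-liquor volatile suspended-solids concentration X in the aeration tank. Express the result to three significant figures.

X = Y·Q·ΔS·θ_c / [V·(1 + k_d θ_c)] = 0.356 × 422 × (2050 − 29.0) × 11.8 / [907 × (1 + 0.0589 × 11.8)] = 2330 mg/L.

X ≈ 2330 mg/L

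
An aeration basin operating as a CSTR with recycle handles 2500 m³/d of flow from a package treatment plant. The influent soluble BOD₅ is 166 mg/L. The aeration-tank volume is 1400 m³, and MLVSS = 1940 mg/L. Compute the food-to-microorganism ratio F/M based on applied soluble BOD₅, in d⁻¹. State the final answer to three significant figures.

F/M ≈ 0.153 d⁻¹

F/M = Q·S₀ / (V·X) = 2500 × 166 / (1400 × 1940) = 0.1528 g soluble BOD₅·(g VSS·d)⁻¹.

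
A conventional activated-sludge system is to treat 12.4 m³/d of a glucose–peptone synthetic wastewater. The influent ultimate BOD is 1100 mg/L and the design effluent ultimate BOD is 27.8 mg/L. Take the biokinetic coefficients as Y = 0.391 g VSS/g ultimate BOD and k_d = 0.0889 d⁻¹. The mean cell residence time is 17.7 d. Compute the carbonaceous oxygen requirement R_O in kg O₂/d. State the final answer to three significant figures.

R_O ≈ 10.4 kg O₂/d

Observed yield with endogenous decay: Y_obs = Y / (1 + k_d·θ_c) = 0.391 / (1 + 0.0889 × 17.7) = 0.391 / 2.574 = 0.1519 g VSS/g ultimate BOD.
ΔS = 1100 − 27.8 = 1072 mg/L, so the substrate removal rate is 12.4 × 1072/1000 = 13.30 kg ultimate BOD/d.
Net sludge production P_X = 0.1519 × 13.30 = 2.020 kg VSS/d.
Carbonaceous O₂ demand = substrate oxidised − cell-mass equivalent = 13.30 − 1.42 × 2.020 = 10.43 kg O₂/d.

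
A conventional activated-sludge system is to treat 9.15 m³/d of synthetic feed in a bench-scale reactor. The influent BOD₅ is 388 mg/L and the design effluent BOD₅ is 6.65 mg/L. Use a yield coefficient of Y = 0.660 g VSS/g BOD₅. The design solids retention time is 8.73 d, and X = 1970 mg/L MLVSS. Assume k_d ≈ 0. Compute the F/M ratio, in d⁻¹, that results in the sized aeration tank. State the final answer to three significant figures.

Biomass mass balance (decay neglected): V·X = Y·Q·(S₀ − S)·θ_c, so V = 0.660 × 9.15 × (388 − 6.65) × 8.73 / 1970 = 10.21 m³.
F/M = applied load / biomass = Q·S₀/(V·X) = 9.15 × 388 / (10.21 × 1970) = 0.1766 d⁻¹.

F/M ≈ 0.177 d⁻¹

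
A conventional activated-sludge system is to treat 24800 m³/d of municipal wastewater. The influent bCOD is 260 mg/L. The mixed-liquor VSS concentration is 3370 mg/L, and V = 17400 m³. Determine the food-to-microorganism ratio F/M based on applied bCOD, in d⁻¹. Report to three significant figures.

F/M ≈ 0.110 d⁻¹

Food-to-microorganism ratio F/M = Q S₀ / (V X) = 24800 × 260 / (17400 × 3370) = 0.1100 d⁻¹.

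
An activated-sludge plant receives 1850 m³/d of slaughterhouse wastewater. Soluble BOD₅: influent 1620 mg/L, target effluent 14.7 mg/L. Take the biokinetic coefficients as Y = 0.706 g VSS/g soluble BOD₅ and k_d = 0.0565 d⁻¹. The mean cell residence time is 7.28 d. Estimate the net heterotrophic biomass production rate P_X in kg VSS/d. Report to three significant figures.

Observed yield with endogenous decay: Y_obs = Y / (1 + k_d·θ_c) = 0.706 / (1 + 0.0565 × 7.28) = 0.706 / 1.411 = 0.5002 g VSS/g soluble BOD₅.
Q·(S₀ − S) = 1850 × (1620 − 14.7) × 10⁻³ = 2970 kg/d removed.
P_X = Y_obs · Q(S₀ − S) = 0.5002 × 2970 = 1486 kg VSS/d.

P_X ≈ 1490 kg VSS/d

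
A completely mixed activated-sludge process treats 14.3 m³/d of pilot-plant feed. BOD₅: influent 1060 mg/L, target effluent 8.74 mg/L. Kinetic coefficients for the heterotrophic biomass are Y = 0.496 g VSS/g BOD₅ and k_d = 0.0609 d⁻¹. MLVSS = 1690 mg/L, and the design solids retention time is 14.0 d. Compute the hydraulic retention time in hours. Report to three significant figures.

From the SRT design equation V = Y Q (S₀−S) θ_c / [X (1 + k_d θ_c)] = 0.496 × 14.3 × (1060 − 8.74) × 14.0 / [1690 × (1 + 0.0609 × 14.0)] = 1.04×10^5 / 3131 = 33.34 m³.
Hydraulic retention time τ = V/Q = 33.34 / 14.3 = 2.332 d = 55.96 h.

τ ≈ 56.0 h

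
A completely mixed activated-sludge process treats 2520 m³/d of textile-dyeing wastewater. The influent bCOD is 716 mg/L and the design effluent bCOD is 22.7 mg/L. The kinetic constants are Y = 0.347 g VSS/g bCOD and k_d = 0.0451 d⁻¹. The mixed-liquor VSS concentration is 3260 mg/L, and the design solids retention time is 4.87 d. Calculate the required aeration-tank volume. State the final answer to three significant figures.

From the SRT design equation V = Y Q (S₀−S) θ_c / [X (1 + k_d θ_c)] = 0.347 × 2520 × (716 − 22.7) × 4.87 / [3260 × (1 + 0.0451 × 4.87)] = 2.95×10^6 / 3976 = 742.6 m³.

V ≈ 743 m³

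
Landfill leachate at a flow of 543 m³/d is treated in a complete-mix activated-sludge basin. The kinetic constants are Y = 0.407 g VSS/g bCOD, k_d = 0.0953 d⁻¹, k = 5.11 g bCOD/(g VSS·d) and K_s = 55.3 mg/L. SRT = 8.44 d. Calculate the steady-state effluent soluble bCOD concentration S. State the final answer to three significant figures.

S ≈ 6.34 mg/L

For a completely mixed reactor with recycle the Lawrence–McCarty relation gives S = K_s·(1 + k_d·θ_c) / [θ_c·(Y·k − k_d) − 1] = 55.3 × (1 + 0.0953 × 8.44) / [8.44 × (0.407 × 5.11 − 0.0953) − 1] = 99.78 / 15.75 = 6.336 mg/L.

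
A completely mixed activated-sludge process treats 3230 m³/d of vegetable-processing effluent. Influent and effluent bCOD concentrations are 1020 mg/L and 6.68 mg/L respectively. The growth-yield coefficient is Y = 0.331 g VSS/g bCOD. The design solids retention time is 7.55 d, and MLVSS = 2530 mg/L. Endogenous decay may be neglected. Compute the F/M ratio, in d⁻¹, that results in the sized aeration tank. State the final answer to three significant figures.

F/M ≈ 0.403 d⁻¹

With k_d = 0 the design equation reduces to V = Y Q (S₀−S) θ_c / X = 0.331 × 3230 × (1020 − 6.68) × 7.55 / 2530 = 3233 m³.
F/M = Q·S₀ / (V·X) = 3230 × 1020 / (3233 × 2530) = 0.4028 g bCOD·(g VSS·d)⁻¹.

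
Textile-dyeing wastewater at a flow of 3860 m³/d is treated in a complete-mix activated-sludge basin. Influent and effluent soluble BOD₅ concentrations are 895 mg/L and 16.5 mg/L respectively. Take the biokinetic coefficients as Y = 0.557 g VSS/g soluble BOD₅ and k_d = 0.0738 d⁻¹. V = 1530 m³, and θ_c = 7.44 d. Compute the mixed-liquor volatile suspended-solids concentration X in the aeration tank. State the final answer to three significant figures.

X ≈ 5930 mg/L

X = Y·Q·ΔS·θ_c / [V·(1 + k_d θ_c)] = 0.557 × 3860 × (895 − 16.5) × 7.44 / [1530 × (1 + 0.0738 × 7.44)] = 5929 mg/L.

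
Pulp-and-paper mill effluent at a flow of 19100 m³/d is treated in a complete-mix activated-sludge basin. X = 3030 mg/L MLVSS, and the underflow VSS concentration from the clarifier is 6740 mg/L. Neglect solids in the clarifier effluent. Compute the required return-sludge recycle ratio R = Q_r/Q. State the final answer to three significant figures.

Mass balance around the secondary clarifier (neglecting effluent solids): R = X / (X_r − X) = 3030 / (6740 − 3030) = 0.8167.

R ≈ 0.817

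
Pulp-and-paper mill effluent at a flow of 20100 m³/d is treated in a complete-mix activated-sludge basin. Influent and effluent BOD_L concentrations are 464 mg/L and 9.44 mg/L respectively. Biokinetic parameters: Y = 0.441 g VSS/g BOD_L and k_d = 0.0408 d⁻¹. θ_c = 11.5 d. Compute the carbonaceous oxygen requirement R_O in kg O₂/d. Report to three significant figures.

Correct the yield for decay: Y_obs = Y/(1 + k_d θ_c) = 0.441 / (1 + 0.0408 × 11.5) = 0.441 / 1.469 = 0.3002.
ΔS = 464 − 9.44 = 454.6 mg/L, so the substrate removal rate is 20100 × 454.6/1000 = 9137 kg BOD_L/d.
Net sludge production P_X = 0.3002 × 9137 = 2742 kg VSS/d.
R_O = Q·ΔS − 1.42 P_X = 9137 − 3894 = 5242 kg O₂/d.

R_O ≈ 5240 kg O₂/d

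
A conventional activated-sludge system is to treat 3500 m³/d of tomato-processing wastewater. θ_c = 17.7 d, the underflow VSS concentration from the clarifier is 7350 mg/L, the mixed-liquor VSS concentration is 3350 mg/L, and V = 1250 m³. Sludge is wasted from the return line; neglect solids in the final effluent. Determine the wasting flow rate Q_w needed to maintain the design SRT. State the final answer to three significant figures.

Wasting from the return line (neglecting effluent solids): Q_w = V·X / (θ_c·X_r) = 1250 × 3350 / (17.7 × 7350) = 32.19 m³/d.

Q_w ≈ 32.2 m³/d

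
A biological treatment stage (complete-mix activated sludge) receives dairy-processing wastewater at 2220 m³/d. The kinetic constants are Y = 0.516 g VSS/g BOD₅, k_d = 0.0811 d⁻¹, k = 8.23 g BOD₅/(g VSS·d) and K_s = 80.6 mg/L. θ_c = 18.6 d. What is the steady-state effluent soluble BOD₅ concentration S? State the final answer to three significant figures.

For a completely mixed reactor with recycle the Lawrence–McCarty relation gives S = K_s·(1 + k_d·θ_c) / [θ_c·(Y·k − k_d) − 1] = 80.6 × (1 + 0.0811 × 18.6) / [18.6 × (0.516 × 8.23 − 0.0811) − 1] = 202.2 / 76.48 = 2.644 mg/L.

S ≈ 2.64 mg/L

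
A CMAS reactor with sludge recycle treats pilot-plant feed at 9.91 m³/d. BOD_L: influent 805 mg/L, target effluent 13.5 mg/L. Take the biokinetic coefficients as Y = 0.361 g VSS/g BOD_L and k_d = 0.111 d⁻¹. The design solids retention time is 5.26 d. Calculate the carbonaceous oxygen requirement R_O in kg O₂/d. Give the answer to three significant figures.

The observed yield is Y_obs = Y/(1 + k_d·θ_c) = 0.361 / (1 + 0.111 × 5.26) = 0.361 / 1.584 = 0.2279 g VSS per g BOD_L removed.
ΔS = 805 − 13.5 = 791.5 mg/L, so the substrate removal rate is 9.91 × 791.5/1000 = 7.844 kg BOD_L/d.
Biomass synthesised: P_X = Y_obs × 7.844 = 1.788 kg VSS/d.
Carbonaceous O₂ demand = substrate oxidised − cell-mass equivalent = 7.844 − 1.42 × 1.788 = 5.305 kg O₂/d.

R_O ≈ 5.31 kg O₂/d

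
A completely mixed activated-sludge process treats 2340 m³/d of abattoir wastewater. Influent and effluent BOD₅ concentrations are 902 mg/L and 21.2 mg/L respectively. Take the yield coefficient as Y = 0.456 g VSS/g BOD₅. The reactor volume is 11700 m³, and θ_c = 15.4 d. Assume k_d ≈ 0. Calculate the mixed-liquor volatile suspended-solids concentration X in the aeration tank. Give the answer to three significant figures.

X ≈ 1240 mg/L

From V·X = Y·Q·(S₀ − S)·θ_c (decay neglected): X = 0.456 × 2340 × (902 − 21.2) × 15.4 / 11700 = 1237 mg/L.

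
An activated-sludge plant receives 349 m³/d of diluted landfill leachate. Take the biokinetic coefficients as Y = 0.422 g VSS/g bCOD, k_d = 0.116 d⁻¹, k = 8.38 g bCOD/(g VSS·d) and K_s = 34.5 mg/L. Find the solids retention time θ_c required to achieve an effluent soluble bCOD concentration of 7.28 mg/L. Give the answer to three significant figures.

From 1/θ_c = Y·k·S/(K_s + S) − k_d: Y·k·S/(K_s+S) = 0.422 × 8.38 × 7.28 / (34.5 + 7.28) = 0.6162 d⁻¹.
Then 1/θ_c = μ − k_d = 0.6162 − 0.116 = 0.5002 d⁻¹, giving θ_c = 1.999 d.

θ_c ≈ 2.00 d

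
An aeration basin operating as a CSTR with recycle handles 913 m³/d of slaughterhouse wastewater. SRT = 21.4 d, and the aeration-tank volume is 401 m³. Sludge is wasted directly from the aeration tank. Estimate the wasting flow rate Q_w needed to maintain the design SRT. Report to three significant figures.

Wasting from the aeration tank: Q_w = V / θ_c = 401.0 / 21.4 = 18.74 m³/d.

Q_w ≈ 18.7 m³/d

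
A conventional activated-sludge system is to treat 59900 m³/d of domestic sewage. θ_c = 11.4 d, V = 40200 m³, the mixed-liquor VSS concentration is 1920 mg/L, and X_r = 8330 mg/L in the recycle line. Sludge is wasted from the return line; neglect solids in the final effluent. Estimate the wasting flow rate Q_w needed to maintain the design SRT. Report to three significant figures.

Q_w ≈ 813 m³/d

θ_c = V·X/(Q_w·X_r) when wasting from the recycle, so Q_w = V·X/(θ_c·X_r) = 40200 × 1920 / (11.4 × 8330) = 812.8 m³/d.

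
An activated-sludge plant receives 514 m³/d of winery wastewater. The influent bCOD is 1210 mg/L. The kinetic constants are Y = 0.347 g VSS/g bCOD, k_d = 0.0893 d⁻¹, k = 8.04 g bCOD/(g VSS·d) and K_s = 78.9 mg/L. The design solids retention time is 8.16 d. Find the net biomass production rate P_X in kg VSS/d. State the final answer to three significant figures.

From the Monod/SRT balance for a CMAS, S = K_s·(1+k_d θ_c)/[θ_c·(Y k − k_d) − 1] = 78.9 × (1 + 0.0893 × 8.16) / [8.16 × (0.347 × 8.04 − 0.0893) − 1] = 136.4 / 21.04 = 6.484 mg/L.
Correct the yield for decay: Y_obs = Y/(1 + k_d θ_c) = 0.347 / (1 + 0.0893 × 8.16) = 0.347 / 1.729 = 0.2007.
Q·(S₀ − S) = 514 × (1210 − 6.48) × 10⁻³ = 618.6 kg/d removed.
P_X = Y_obs · Q(S₀ − S) = 0.2007 × 618.6 = 124.2 kg VSS/d.

P_X ≈ 124 kg VSS/d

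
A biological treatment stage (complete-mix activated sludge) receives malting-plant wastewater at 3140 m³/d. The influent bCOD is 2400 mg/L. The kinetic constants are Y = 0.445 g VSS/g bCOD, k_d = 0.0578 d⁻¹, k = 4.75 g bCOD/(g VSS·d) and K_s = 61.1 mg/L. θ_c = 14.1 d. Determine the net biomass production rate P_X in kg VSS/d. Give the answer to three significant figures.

P_X ≈ 1840 kg VSS/d

Effluent substrate depends only on kinetics and SRT: S = K_s(1 + k_d θ_c) / [θ_c(Yk − k_d) − 1] = 61.1 × (1 + 0.0578 × 14.1) / [14.1 × (0.445 × 4.75 − 0.0578) − 1] = 110.9 / 27.99 = 3.962 mg/L.
The observed yield is Y_obs = Y/(1 + k_d·θ_c) = 0.445 / (1 + 0.0578 × 14.1) = 0.445 / 1.815 = 0.2452 g VSS per g bCOD removed.
Mass of bCOD removed per day: Q(S₀ − S) = 3140 × 2396 g/m³ = 7524 kg/d.
Biomass produced: P_X = Y_obs·Q·ΔS = 0.2452 × 7524 ≈ 1845 kg VSS/d.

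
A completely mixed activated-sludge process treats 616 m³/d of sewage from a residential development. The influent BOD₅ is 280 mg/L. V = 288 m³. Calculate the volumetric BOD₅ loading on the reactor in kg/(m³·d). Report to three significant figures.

L_v ≈ 0.599 kg BOD₅/(m³·d)

Applied BOD₅ load per unit volume = Q·S₀/V = (616 × 280/1000)/288.0 = 0.5989 kg BOD₅·m⁻³·d⁻¹.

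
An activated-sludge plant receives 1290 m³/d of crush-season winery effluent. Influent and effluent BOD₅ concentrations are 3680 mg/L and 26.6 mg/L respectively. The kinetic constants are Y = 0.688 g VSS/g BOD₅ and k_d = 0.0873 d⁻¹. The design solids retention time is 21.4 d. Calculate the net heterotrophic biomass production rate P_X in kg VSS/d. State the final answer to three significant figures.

P_X ≈ 1130 kg VSS/d

The observed yield is Y_obs = Y/(1 + k_d·θ_c) = 0.688 / (1 + 0.0873 × 21.4) = 0.688 / 2.868 = 0.2399 g VSS per g BOD₅ removed.
Q·(S₀ − S) = 1290 × (3680 − 26.6) × 10⁻³ = 4713 kg/d removed.
P_X = Y_obs · Q(S₀ − S) = 0.2399 × 4713 = 1130 kg VSS/d.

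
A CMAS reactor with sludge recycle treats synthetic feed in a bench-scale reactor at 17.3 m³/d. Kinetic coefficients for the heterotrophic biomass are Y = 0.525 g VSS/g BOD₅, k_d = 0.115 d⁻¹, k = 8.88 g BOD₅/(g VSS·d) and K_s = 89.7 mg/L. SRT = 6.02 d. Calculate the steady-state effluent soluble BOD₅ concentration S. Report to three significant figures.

From the Monod/SRT balance for a CMAS, S = K_s·(1+k_d θ_c)/[θ_c·(Y k − k_d) − 1] = 89.7 × (1 + 0.115 × 6.02) / [6.02 × (0.525 × 8.88 − 0.115) − 1] = 151.8 / 26.37 = 5.756 mg/L.

S ≈ 5.76 mg/L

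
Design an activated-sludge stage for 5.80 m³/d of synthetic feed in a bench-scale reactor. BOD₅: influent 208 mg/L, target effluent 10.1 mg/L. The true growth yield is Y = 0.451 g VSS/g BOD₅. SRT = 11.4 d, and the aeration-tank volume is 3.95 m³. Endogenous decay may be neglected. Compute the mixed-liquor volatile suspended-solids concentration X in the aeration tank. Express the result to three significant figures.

Without decay, X = Y Q (S₀−S) θ_c / V = 0.451 × 5.80 × (208 − 10.1) × 11.4 / 3.95 = 1494 mg/L.

X ≈ 1490 mg/L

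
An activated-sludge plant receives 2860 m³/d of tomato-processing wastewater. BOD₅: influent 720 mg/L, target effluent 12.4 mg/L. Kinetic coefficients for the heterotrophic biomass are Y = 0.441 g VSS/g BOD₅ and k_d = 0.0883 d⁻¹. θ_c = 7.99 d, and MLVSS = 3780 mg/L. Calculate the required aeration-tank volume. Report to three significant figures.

Steady-state biomass mass balance: V·X·(1 + k_d·θ_c) = Y·Q·(S₀ − S)·θ_c, so V = 0.441 × 2860 × (720 − 12.4) × 7.99 / [3780 × (1 + 0.0883 × 7.99)] = 7.13×10^6 / 6447 = 1106 m³.

V ≈ 1110 m³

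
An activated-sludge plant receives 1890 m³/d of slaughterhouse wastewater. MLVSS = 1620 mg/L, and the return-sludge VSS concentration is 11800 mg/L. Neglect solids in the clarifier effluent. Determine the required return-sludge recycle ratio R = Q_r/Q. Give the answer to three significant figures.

Solids balance on the clarifier gives (1+R)X = R·X_r, so R = X/(X_r − X) = 1620 / (11800 − 1620) = 0.1591.

R ≈ 0.159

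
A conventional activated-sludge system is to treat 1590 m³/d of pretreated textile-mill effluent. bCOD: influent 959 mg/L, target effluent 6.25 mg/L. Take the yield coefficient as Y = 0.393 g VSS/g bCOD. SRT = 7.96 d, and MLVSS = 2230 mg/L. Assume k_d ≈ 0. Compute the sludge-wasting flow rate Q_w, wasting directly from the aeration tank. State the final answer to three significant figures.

Biomass mass balance (decay neglected): V·X = Y·Q·(S₀ − S)·θ_c, so V = 0.393 × 1590 × (959 − 6.25) × 7.96 / 2230 = 2125 m³.
Wasting from the aeration tank: Q_w = V / θ_c = 2125 / 7.96 = 267.0 m³/d.

Q_w ≈ 267 m³/d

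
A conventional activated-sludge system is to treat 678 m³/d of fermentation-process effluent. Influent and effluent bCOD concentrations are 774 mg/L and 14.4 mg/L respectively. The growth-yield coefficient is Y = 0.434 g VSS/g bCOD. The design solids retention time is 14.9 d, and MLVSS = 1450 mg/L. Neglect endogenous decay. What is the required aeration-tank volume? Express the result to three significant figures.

V·X = Y·Q·ΔS·θ_c gives V = 0.434 × 678 × (774 − 14.4) × 14.9 / 1450 = 2297 m³.

V ≈ 2300 m³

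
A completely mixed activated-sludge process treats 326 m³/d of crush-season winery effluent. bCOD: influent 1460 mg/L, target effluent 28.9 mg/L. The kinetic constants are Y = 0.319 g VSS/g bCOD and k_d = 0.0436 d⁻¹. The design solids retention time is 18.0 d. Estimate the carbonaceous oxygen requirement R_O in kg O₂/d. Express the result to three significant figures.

R_O ≈ 348 kg O₂/d

The observed yield is Y_obs = Y/(1 + k_d·θ_c) = 0.319 / (1 + 0.0436 × 18.0) = 0.319 / 1.785 = 0.1787 g VSS per g bCOD removed.
Mass of bCOD removed per day: Q(S₀ − S) = 326 × 1431 g/m³ = 466.5 kg/d.
Net sludge production P_X = 0.1787 × 466.5 = 83.39 kg VSS/d.
Carbonaceous O₂ demand = substrate oxidised − cell-mass equivalent = 466.5 − 1.42 × 83.39 = 348.1 kg O₂/d.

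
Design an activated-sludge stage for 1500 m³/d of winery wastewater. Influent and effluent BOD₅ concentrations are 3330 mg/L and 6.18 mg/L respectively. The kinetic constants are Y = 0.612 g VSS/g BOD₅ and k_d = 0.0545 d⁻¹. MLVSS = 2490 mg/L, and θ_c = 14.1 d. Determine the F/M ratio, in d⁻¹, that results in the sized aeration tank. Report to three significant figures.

F/M ≈ 0.205 d⁻¹

Steady-state biomass mass balance: V·X·(1 + k_d·θ_c) = Y·Q·(S₀ − S)·θ_c, so V = 0.612 × 1500 × (3330 − 6.18) × 14.1 / [2490 × (1 + 0.0545 × 14.1)] = 4.3×10^7 / 4403 = 9770 m³.
Food-to-microorganism ratio F/M = Q S₀ / (V X) = 1500 × 3330 / (9770 × 2490) = 0.2053 d⁻¹.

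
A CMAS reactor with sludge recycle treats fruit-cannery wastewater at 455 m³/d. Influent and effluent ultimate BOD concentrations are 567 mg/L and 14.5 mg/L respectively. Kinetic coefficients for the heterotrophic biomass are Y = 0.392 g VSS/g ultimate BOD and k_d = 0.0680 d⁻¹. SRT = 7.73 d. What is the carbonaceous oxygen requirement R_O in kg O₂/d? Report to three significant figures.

Correct the yield for decay: Y_obs = Y/(1 + k_d θ_c) = 0.392 / (1 + 0.0680 × 7.73) = 0.392 / 1.526 = 0.2569.
Substrate removed = Q·(S₀ − S) = 455 m³/d × (567 − 14.5) g/m³ = 2.51×10^5 g/d = 251.4 kg/d.
Biomass synthesised: P_X = Y_obs × 251.4 = 64.59 kg VSS/d.
R_O = Q·(S₀ − S) − 1.42·P_X = 251.4 − 1.42 × 64.59 = 159.7 kg O₂/d.

R_O ≈ 160 kg O₂/d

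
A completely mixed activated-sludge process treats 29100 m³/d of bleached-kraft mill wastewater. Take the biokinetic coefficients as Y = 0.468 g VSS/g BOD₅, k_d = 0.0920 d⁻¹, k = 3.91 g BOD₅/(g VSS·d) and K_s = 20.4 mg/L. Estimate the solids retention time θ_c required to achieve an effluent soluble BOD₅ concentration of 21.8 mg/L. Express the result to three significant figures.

At the target effluent, Y k S/(K_s+S) = 0.468×3.91×21.8/42.20 = 0.9453 d⁻¹.
θ_c = 1/(μ − k_d) = 1/(0.9453 − 0.0920) = 1/0.8533 = 1.172 d.

θ_c ≈ 1.17 d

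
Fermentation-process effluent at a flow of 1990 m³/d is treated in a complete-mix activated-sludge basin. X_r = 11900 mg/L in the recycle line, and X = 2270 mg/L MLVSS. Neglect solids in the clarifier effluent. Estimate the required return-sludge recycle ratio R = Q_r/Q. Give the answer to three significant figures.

R ≈ 0.236

R = Q_r/Q = X/(X_r − X) = 2270 / (11900 − 2270) = 0.2357.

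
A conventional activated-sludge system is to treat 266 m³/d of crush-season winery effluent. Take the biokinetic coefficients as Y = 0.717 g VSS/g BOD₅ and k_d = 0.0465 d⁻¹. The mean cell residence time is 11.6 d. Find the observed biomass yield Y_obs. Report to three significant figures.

Y_obs ≈ 0.466 g VSS/g BOD₅

Observed yield with endogenous decay: Y_obs = Y / (1 + k_d·θ_c) = 0.717 / (1 + 0.0465 × 11.6) = 0.717 / 1.539 = 0.4658 g VSS/g BOD₅.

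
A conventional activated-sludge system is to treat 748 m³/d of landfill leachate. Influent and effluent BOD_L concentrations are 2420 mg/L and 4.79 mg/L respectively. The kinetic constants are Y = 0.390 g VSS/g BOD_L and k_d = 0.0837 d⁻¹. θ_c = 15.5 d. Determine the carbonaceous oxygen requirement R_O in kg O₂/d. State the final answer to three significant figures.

The observed yield is Y_obs = Y/(1 + k_d·θ_c) = 0.390 / (1 + 0.0837 × 15.5) = 0.390 / 2.297 = 0.1698 g VSS per g BOD_L removed.
ΔS = 2420 − 4.79 = 2415 mg/L, so the substrate removal rate is 748 × 2415/1000 = 1807 kg BOD_L/d.
Net sludge production P_X = 0.1698 × 1807 = 306.7 kg VSS/d.
R_O = Q·ΔS − 1.42 P_X = 1807 − 435.5 = 1371 kg O₂/d.

R_O ≈ 1370 kg O₂/d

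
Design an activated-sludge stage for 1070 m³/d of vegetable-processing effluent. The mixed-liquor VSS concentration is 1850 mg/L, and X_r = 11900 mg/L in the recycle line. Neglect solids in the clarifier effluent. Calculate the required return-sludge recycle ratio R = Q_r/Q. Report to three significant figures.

Solids balance on the clarifier gives (1+R)X = R·X_r, so R = X/(X_r − X) = 1850 / (11900 − 1850) = 0.1841.

R ≈ 0.184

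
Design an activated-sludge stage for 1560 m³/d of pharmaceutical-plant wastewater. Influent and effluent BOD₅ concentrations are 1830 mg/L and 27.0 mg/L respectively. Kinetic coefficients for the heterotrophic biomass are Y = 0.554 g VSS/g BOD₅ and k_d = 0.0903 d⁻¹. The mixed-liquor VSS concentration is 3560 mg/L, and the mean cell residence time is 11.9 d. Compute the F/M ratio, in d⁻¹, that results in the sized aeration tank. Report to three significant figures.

F/M ≈ 0.319 d⁻¹

Steady-state biomass mass balance: V·X·(1 + k_d·θ_c) = Y·Q·(S₀ − S)·θ_c, so V = 0.554 × 1560 × (1830 − 27.0) × 11.9 / [3560 × (1 + 0.0903 × 11.9)] = 1.85×10^7 / 7385 = 2511 m³.
F/M = Q·S₀ / (V·X) = 1560 × 1830 / (2511 × 3560) = 0.3194 g BOD₅·(g VSS·d)⁻¹.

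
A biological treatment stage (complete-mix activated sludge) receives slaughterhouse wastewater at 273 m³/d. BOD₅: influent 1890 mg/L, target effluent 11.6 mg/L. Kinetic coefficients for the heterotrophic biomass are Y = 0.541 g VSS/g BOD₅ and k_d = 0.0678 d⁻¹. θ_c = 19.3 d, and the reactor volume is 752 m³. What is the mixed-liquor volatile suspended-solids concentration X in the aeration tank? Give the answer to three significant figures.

Solving the biomass balance for X: X = Y Q (S₀−S) θ_c / [V (1+k_d θ_c)] = 0.541 × 273 × (1890 − 11.6) × 19.3 / [752 × (1 + 0.0678 × 19.3)] = 3084 mg/L.

X ≈ 3080 mg/L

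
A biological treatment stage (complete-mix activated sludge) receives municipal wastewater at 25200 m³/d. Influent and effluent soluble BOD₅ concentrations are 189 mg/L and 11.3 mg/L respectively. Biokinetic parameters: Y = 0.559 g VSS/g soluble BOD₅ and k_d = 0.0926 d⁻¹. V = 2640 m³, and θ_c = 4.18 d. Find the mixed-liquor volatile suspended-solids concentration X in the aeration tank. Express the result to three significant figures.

X ≈ 2860 mg/L

From V·X·(1 + k_d·θ_c) = Y·Q·(S₀ − S)·θ_c: X = 0.559 × 25200 × (189 − 11.3) × 4.18 / [2640 × (1 + 0.0926 × 4.18)] = 2857 mg/L.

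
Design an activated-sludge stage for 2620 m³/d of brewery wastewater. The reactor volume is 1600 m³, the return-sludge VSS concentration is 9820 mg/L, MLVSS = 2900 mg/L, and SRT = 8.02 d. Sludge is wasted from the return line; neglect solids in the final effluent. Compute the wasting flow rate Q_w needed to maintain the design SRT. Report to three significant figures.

Q_w ≈ 58.9 m³/d

θ_c = V·X/(Q_w·X_r) when wasting from the recycle, so Q_w = V·X/(θ_c·X_r) = 1600 × 2900 / (8.02 × 9820) = 58.92 m³/d.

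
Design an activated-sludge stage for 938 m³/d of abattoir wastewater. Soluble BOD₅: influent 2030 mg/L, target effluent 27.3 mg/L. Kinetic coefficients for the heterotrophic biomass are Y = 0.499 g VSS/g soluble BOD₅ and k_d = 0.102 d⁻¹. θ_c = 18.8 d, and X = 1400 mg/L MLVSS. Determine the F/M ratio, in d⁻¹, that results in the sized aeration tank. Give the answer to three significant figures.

F/M ≈ 0.315 d⁻¹

Rearranging the biomass balance for a CMAS with decay, V = Y·Q·ΔS·θ_c / [X·(1+k_d θ_c)] = 0.499 × 938 × (2030 − 27.3) × 18.8 / [1400 × (1 + 0.102 × 18.8)] = 1.76×10^7 / 4085 = 4314 m³.
Food-to-microorganism ratio F/M = Q S₀ / (V X) = 938 × 2030 / (4314 × 1400) = 0.3152 d⁻¹.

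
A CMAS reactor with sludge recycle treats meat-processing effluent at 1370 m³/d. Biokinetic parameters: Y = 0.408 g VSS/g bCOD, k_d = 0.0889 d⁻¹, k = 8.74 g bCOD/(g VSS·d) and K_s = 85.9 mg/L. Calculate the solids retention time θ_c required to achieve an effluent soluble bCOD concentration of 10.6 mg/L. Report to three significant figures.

Specific growth rate at S = 10.6 mg/L: μ = YkS/(K_s+S) = 0.408·8.74·10.6/(85.9+10.6) = 0.3917 d⁻¹.
1/θ_c = 0.3917 − 0.0889 = 0.3028 d⁻¹, so θ_c = 3.303 d.

θ_c ≈ 3.30 d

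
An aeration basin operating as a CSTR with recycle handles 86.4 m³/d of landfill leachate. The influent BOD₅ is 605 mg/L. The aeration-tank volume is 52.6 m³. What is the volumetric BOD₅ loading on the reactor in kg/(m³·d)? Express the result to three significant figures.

Applied BOD₅ load per unit volume = Q·S₀/V = (86.4 × 605/1000)/52.60 = 0.9938 kg BOD₅·m⁻³·d⁻¹.

L_v ≈ 0.994 kg BOD₅/(m³·d)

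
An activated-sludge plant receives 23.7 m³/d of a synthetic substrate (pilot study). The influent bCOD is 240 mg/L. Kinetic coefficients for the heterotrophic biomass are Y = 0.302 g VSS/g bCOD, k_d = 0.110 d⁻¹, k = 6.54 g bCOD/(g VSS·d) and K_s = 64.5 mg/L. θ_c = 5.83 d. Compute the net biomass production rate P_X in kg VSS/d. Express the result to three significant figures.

For a completely mixed reactor with recycle the Lawrence–McCarty relation gives S = K_s·(1 + k_d·θ_c) / [θ_c·(Y·k − k_d) − 1] = 64.5 × (1 + 0.110 × 5.83) / [5.83 × (0.302 × 6.54 − 0.110) − 1] = 105.9 / 9.873 = 10.72 mg/L.
Correct the yield for decay: Y_obs = Y/(1 + k_d θ_c) = 0.302 / (1 + 0.110 × 5.83) = 0.302 / 1.641 = 0.1840.
ΔS = 240 − 10.7 = 229.3 mg/L, so the substrate removal rate is 23.7 × 229.3/1000 = 5.434 kg bCOD/d.
So the net sludge growth is P_X = 0.1840 × 5.434 = 0.9999 kg VSS/d.

P_X ≈ 1.000 kg VSS/d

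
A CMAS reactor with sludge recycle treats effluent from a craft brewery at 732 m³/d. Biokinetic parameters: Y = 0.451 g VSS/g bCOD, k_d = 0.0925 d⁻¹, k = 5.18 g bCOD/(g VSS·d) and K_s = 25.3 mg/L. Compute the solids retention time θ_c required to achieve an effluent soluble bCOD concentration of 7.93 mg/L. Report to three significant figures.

θ_c ≈ 2.15 d

Specific growth rate at S = 7.93 mg/L: μ = YkS/(K_s+S) = 0.451·5.18·7.93/(25.3+7.93) = 0.5575 d⁻¹.
Then 1/θ_c = μ − k_d = 0.5575 − 0.0925 = 0.4650 d⁻¹, giving θ_c = 2.151 d.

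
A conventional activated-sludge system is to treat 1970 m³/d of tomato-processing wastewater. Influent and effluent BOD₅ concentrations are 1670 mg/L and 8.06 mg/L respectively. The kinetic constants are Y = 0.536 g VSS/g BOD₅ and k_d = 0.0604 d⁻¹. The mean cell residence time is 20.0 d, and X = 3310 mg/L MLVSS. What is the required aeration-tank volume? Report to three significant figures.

V ≈ 4800 m³

From the SRT design equation V = Y Q (S₀−S) θ_c / [X (1 + k_d θ_c)] = 0.536 × 1970 × (1670 − 8.06) × 20.0 / [3310 × (1 + 0.0604 × 20.0)] = 3.51×10^7 / 7308 = 4802 m³.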